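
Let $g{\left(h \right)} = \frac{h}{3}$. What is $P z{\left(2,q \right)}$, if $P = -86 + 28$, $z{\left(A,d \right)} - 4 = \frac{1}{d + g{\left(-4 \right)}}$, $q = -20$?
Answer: $- \frac{7337}{32} \approx -229.28$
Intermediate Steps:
$g{\left(h \right)} = \frac{h}{3}$ ($g{\left(h \right)} = h \frac{1}{3} = \frac{h}{3}$)
$z{\left(A,d \right)} = 4 + \frac{1}{- \frac{4}{3} + d}$ ($z{\left(A,d \right)} = 4 + \frac{1}{d + \frac{1}{3} \left(-4\right)} = 4 + \frac{1}{d - \frac{4}{3}} = 4 + \frac{1}{- \frac{4}{3} + d}$)
$P = -58$
$P z{\left(2,q \right)} = - 58 \frac{-13 + 12 \left(-20\right)}{-4 + 3 \left(-20\right)} = - 58 \frac{-13 - 240}{-4 - 60} = - 58 \frac{1}{-64} \left(-253\right) = - 58 \left(\left(- \frac{1}{64}\right) \left(-253\right)\right) = \left(-58\right) \frac{253}{64} = - \frac{7337}{32}$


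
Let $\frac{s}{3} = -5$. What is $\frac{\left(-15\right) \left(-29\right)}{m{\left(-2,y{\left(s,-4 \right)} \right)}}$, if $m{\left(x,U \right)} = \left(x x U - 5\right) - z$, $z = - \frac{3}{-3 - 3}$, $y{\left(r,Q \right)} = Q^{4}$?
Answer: $\frac{290}{679} \approx 0.4271$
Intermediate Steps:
$s = -15$ ($s = 3 \left(-5\right) = -15$)
$z = \frac{1}{2}$ ($z = - \frac{3}{-3 - 3} = - \frac{3}{-6} = \left(-3\right) \left(- \frac{1}{6}\right) = \frac{1}{2} \approx 0.5$)
$m{\left(x,U \right)} = - \frac{11}{2} + U x^{2}$ ($m{\left(x,U \right)} = \left(x x U - 5\right) - \frac{1}{2} = \left(x^{2} U - 5\right) - \frac{1}{2} = \left(U x^{2} - 5\right) - \frac{1}{2} = \left(-5 + U x^{2}\right) - \frac{1}{2} = - \frac{11}{2} + U x^{2}$)
$\frac{\left(-15\right) \left(-29\right)}{m{\left(-2,y{\left(s,-4 \right)} \right)}} = \frac{\left(-15\right) \left(-29\right)}{- \frac{11}{2} + \left(-4\right)^{4} \left(-2\right)^{2}} = \frac{435}{- \frac{11}{2} + 256 \cdot 4} = \frac{435}{- \frac{11}{2} + 1024} = \frac{435}{\frac{2037}{2}} = 435 \cdot \frac{2}{2037} = \frac{290}{679}$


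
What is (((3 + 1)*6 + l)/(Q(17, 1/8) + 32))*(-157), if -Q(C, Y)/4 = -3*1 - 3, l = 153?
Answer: -27789/56 ≈ -496.23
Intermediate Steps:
Q(C, Y) = 24 (Q(C, Y) = -4*(-3*1 - 3) = -4*(-3 - 3) = -4*(-6) = 24)
(((3 + 1)*6 + l)/(Q(17, 1/8) + 32))*(-157) = (((3 + 1)*6 + 153)/(24 + 32))*(-157) = ((4*6 + 153)/56)*(-157) = ((24 + 153)*(1/56))*(-157) = (177*(1/56))*(-157) = (177/56)*(-157) = -27789/56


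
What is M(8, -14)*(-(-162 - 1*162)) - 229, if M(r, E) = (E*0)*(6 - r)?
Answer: -229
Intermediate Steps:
M(r, E) = 0 (M(r, E) = 0*(6 - r) = 0)
M(8, -14)*(-(-162 - 1*162)) - 229 = 0*(-(-162 - 1*162)) - 229 = 0*(-(-162 - 162)) - 229 = 0*(-1*(-324)) - 229 = 0*324 - 229 = 0 - 229 = -229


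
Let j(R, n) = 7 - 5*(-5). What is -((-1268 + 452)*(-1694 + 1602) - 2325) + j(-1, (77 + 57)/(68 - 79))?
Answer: -72715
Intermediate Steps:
j(R, n) = 32 (j(R, n) = 7 + 25 = 32)
-((-1268 + 452)*(-1694 + 1602) - 2325) + j(-1, (77 + 57)/(68 - 79)) = -((-1268 + 452)*(-1694 + 1602) - 2325) + 32 = -(-816*(-92) - 2325) + 32 = -(75072 - 2325) + 32 = -1*72747 + 32 = -72747 + 32 = -72715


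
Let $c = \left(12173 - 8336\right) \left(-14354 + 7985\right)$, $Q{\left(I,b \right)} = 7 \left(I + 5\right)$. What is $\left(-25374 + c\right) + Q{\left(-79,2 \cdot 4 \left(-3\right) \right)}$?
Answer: $-24463745$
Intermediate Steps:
$Q{\left(I,b \right)} = 35 + 7 I$ ($Q{\left(I,b \right)} = 7 \left(5 + I\right) = 35 + 7 I$)
$c = -24437853$ ($c = 3837 \left(-6369\right) = -24437853$)
$\left(-25374 + c\right) + Q{\left(-79,2 \cdot 4 \left(-3\right) \right)} = \left(-25374 - 24437853\right) + \left(35 + 7 \left(-79\right)\right) = -24463227 + \left(35 - 553\right) = -24463227 - 518 = -24463745$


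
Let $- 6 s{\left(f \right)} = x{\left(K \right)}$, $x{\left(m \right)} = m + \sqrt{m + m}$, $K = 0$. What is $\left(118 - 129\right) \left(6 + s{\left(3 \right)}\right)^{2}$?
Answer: $-396$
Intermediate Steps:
$x{\left(m \right)} = m + \sqrt{2} \sqrt{m}$ ($x{\left(m \right)} = m + \sqrt{2 m} = m + \sqrt{2} \sqrt{m}$)
$s{\left(f \right)} = 0$ ($s{\left(f \right)} = - \frac{0 + \sqrt{2} \sqrt{0}}{6} = - \frac{0 + \sqrt{2} \cdot 0}{6} = - \frac{0 + 0}{6} = \left(- \frac{1}{6}\right) 0 = 0$)
$\left(118 - 129\right) \left(6 + s{\left(3 \right)}\right)^{2} = \left(118 - 129\right) \left(6 + 0\right)^{2} = - 11 \cdot 6^{2} = \left(-11\right) 36 = -396$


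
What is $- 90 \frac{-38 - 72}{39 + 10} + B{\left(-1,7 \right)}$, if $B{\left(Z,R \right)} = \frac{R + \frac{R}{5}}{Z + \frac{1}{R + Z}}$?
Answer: $\frac{235152}{1225} \approx 191.96$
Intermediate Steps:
$B{\left(Z,R \right)} = \frac{6 R}{5 \left(Z + \frac{1}{R + Z}\right)}$ ($B{\left(Z,R \right)} = \frac{R + R \frac{1}{5}}{Z + \frac{1}{R + Z}} = \frac{R + \frac{R}{5}}{Z + \frac{1}{R + Z}} = \frac{\frac{6}{5} R}{Z + \frac{1}{R + Z}} = \frac{6 R}{5 \left(Z + \frac{1}{R + Z}\right)}$)
$- 90 \frac{-38 - 72}{39 + 10} + B{\left(-1,7 \right)} = - 90 \frac{-38 - 72}{39 + 10} + \frac{6}{5} \cdot 7 \frac{1}{1 + \left(-1\right)^{2} + 7 \left(-1\right)} \left(7 - 1\right) = - 90 \left(- \frac{110}{49}\right) + \frac{6}{5} \cdot 7 \frac{1}{1 + 1 - 7} \cdot 6 = - 90 \left(\left(-110\right) \frac{1}{49}\right) + \frac{6}{5} \cdot 7 \frac{1}{-5} \cdot 6 = \left(-90\right) \left(- \frac{110}{49}\right) + \frac{6}{5} \cdot 7 \left(- \frac{1}{5}\right) 6 = \frac{9900}{49} - \frac{252}{25} = \frac{235152}{1225}$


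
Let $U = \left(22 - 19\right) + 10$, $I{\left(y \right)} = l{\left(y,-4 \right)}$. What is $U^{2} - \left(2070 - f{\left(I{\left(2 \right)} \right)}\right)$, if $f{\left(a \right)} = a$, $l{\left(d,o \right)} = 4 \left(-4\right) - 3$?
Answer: $-1920$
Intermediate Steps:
$l{\left(d,o \right)} = -19$ ($l{\left(d,o \right)} = -16 - 3 = -19$)
$I{\left(y \right)} = -19$
$U = 13$ ($U = 3 + 10 = 13$)
$U^{2} - \left(2070 - f{\left(I{\left(2 \right)} \right)}\right) = 13^{2} - \left(2070 - -19\right) = 169 - \left(2070 + 19\right) = 169 - 2089 = -1920$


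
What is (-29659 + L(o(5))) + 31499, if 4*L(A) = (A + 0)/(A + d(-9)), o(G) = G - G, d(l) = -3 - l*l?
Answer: 1840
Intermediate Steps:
d(l) = -3 - l**2
o(G) = 0
L(A) = A/(4*(-84 + A)) (L(A) = ((A + 0)/(A + (-3 - 1*(-9)**2)))/4 = (A/(A + (-3 - 1*81)))/4 = (A/(A + (-3 - 81)))/4 = (A/(A - 84))/4 = (A/(-84 + A))/4 = A/(4*(-84 + A)))
(-29659 + L(o(5))) + 31499 = (-29659 + (1/4)*0/(-84 + 0)) + 31499 = (-29659 + (1/4)*0/(-84)) + 31499 = (-29659 + (1/4)*0*(-1/84)) + 31499 = (-29659 + 0) + 31499 = -29659 + 31499 = 1840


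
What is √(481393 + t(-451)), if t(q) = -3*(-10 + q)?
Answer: 2*√120694 ≈ 694.82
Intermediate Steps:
t(q) = 30 - 3*q
√(481393 + t(-451)) = √(481393 + (30 - 3*(-451))) = √(481393 + (30 + 1353)) = √(481393 + 1383) = √482776 = 2*√120694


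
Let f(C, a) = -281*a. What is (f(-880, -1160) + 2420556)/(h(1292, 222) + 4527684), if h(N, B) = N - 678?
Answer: 1373258/2264149 ≈ 0.60652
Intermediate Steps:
h(N, B) = -678 + N
(f(-880, -1160) + 2420556)/(h(1292, 222) + 4527684) = (-281*(-1160) + 2420556)/((-678 + 1292) + 4527684) = (325960 + 2420556)/(614 + 4527684) = 2746516/4528298 = 2746516*(1/4528298) = 1373258/2264149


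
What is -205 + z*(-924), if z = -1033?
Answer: 954287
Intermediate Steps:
-205 + z*(-924) = -205 - 1033*(-924) = -205 + 954492 = 954287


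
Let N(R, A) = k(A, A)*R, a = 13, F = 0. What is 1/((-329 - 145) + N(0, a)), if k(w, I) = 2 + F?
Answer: -1/474 ≈ -0.0021097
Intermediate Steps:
k(w, I) = 2 (k(w, I) = 2 + 0 = 2)
N(R, A) = 2*R
1/((-329 - 145) + N(0, a)) = 1/((-329 - 145) + 2*0) = 1/(-474 + 0) = 1/(-474) = -1/474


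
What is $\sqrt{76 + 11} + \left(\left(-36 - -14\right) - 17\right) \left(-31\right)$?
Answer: $1209 + \sqrt{87} \approx 1218.3$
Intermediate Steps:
$\sqrt{76 + 11} + \left(\left(-36 - -14\right) - 17\right) \left(-31\right) = \sqrt{87} + \left(\left(-36 + 14\right) - 17\right) \left(-31\right) = \sqrt{87} + \left(-22 - 17\right) \left(-31\right) = \sqrt{87} - -1209 = \sqrt{87} + 1209 = 1209 + \sqrt{87}$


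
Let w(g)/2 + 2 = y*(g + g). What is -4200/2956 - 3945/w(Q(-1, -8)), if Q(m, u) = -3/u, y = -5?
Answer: 5806560/16997 ≈ 341.62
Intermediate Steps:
w(g) = -4 - 20*g (w(g) = -4 + 2*(-5*(g + g)) = -4 + 2*(-10*g) = -4 - 20*g)
-4200/2956 - 3945/w(Q(-1, -8)) = -4200/2956 - 3945/(-4 - (-60)/(-8)) = -4200*1/2956 - 3945/(-4 - (-60)*(-1)/8) = -1050/739 - 3945/(-4 - 20*3/8) = -1050/739 - 3945/(-4 - 15/2) = -1050/739 - 3945/(-23/2) = -1050/739 - 3945*(-2/23) = -1050/739 + 7890/23 = 5806560/16997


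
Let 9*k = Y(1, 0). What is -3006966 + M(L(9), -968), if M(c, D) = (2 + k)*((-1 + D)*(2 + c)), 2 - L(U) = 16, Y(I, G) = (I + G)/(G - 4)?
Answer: -2984033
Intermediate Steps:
Y(I, G) = (G + I)/(-4 + G)
k = -1/36 (k = ((0 + 1)/(-4 + 0))/9 = (1/(-4))/9 = (-¼*1)/9 = (⅑)*(-¼) = -1/36 ≈ -0.027778)
L(U) = -14 (L(U) = 2 - 1*16 = 2 - 16 = -14)
M(c, D) = 71*(-1 + D)*(2 + c)/36 (M(c, D) = (2 - 1/36)*((-1 + D)*(2 + c)) = 71*((-1 + D)*(2 + c))/36 = 71*(-1 + D)*(2 + c)/36)
-3006966 + M(L(9), -968) = -3006966 + (-71/18 - 71/36*(-14) + (71/18)*(-968) + (71/36)*(-968)*(-14)) = -3006966 + (-71/18 + 497/18 - 34364/9 + 240548/9) = -3006966 + 22933 = -2984033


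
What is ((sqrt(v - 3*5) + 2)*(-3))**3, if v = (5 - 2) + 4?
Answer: 1080 - 216*I*sqrt(2) ≈ 1080.0 - 305.47*I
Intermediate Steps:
v = 7 (v = 3 + 4 = 7)
((sqrt(v - 3*5) + 2)*(-3))**3 = ((sqrt(7 - 3*5) + 2)*(-3))**3 = ((sqrt(7 - 15) + 2)*(-3))**3 = ((sqrt(-8) + 2)*(-3))**3 = ((2*I*sqrt(2) + 2)*(-3))**3 = ((2 + 2*I*sqrt(2))*(-3))**3 = (-6 - 6*I*sqrt(2))**3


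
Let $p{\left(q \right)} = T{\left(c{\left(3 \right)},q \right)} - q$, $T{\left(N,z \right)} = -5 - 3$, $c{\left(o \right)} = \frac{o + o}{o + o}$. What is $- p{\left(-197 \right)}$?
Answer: $-189$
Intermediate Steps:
$c{\left(o \right)} = 1$ ($c{\left(o \right)} = \frac{2 o}{2 o} = 2 o \frac{1}{2 o} = 1$)
$T{\left(N,z \right)} = -8$ ($T{\left(N,z \right)} = -5 - 3 = -8$)
$p{\left(q \right)} = -8 - q$
$- p{\left(-197 \right)} = - (-8 - -197) = - (-8 + 197) = \left(-1\right) 189 = -189$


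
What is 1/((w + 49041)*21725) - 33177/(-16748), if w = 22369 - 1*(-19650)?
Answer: 51925115357/26212190125 ≈ 1.9810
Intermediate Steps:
w = 42019 (w = 22369 + 19650 = 42019)
1/((w + 49041)*21725) - 33177/(-16748) = 1/((42019 + 49041)*21725) - 33177/(-16748) = (1/21725)/91060 - 33177*(-1/16748) = (1/91060)*(1/21725) + 33177/16748 = 1/1978278500 + 33177/16748 = 51925115357/26212190125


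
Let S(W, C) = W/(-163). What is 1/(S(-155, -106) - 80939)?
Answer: -163/13192902 ≈ -1.2355e-5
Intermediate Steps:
S(W, C) = -W/163 (S(W, C) = W*(-1/163) = -W/163)
1/(S(-155, -106) - 80939) = 1/(-1/163*(-155) - 80939) = 1/(155/163 - 80939) = 1/(-13192902/163) = -163/13192902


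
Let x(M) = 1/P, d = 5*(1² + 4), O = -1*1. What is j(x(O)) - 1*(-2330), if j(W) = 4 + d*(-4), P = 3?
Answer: 2234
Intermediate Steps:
O = -1
d = 25 (d = 5*(1 + 4) = 5*5 = 25)
x(M) = ⅓ (x(M) = 1/3 = ⅓)
j(W) = -96 (j(W) = 4 + 25*(-4) = 4 - 100 = -96)
j(x(O)) - 1*(-2330) = -96 - 1*(-2330) = -96 + 2330 = 2234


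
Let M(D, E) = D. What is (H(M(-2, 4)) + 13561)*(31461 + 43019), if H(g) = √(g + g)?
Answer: 1010023280 + 148960*I ≈ 1.01e+9 + 1.4896e+5*I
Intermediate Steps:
H(g) = √2*√g (H(g) = √(2*g) = √2*√g)
(H(M(-2, 4)) + 13561)*(31461 + 43019) = (√2*√(-2) + 13561)*(31461 + 43019) = (√2*(I*√2) + 13561)*74480 = (2*I + 13561)*74480 = (13561 + 2*I)*74480 = 1010023280 + 148960*I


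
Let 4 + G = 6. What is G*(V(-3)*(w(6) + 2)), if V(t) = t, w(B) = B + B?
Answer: -84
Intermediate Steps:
w(B) = 2*B
G = 2 (G = -4 + 6 = 2)
G*(V(-3)*(w(6) + 2)) = 2*(-3*(2*6 + 2)) = 2*(-3*(12 + 2)) = 2*(-3*14) = 2*(-42) = -84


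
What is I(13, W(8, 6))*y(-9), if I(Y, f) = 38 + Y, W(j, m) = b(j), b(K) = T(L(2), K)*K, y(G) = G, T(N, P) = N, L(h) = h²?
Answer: -459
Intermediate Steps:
b(K) = 4*K (b(K) = 2²*K = 4*K)
W(j, m) = 4*j
I(13, W(8, 6))*y(-9) = (38 + 13)*(-9) = 51*(-9) = -459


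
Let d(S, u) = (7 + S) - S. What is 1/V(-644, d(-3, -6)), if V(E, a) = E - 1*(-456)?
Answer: -1/188 ≈ -0.0053191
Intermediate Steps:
d(S, u) = 7
V(E, a) = 456 + E (V(E, a) = E + 456 = 456 + E)
1/V(-644, d(-3, -6)) = 1/(456 - 644) = 1/(-188) = -1/188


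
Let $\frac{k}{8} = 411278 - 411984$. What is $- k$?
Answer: $5648$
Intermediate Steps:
$k = -5648$ ($k = 8 \left(411278 - 411984\right) = 8 \left(-706\right) = -5648$)
$- k = \left(-1\right) \left(-5648\right) = 5648$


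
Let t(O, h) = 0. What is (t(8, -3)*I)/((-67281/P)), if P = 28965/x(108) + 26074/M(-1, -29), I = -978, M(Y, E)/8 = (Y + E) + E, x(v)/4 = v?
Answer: 0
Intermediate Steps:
x(v) = 4*v
M(Y, E) = 8*Y + 16*E (M(Y, E) = 8*((Y + E) + E) = 8*((E + Y) + E) = 8*(Y + 2*E) = 8*Y + 16*E)
P = 100313/8496 (P = 28965/((4*108)) + 26074/(8*(-1) + 16*(-29)) = 28965/432 + 26074/(-8 - 464) = 28965*(1/432) + 26074/(-472) = 9655/144 + 26074*(-1/472) = 9655/144 - 13037/236 = 100313/8496 ≈ 11.807)
(t(8, -3)*I)/((-67281/P)) = (0*(-978))/((-67281/100313/8496)) = 0/((-67281*8496/100313)) = 0/(-571619376/100313) = 0*(-100313/571619376) = 0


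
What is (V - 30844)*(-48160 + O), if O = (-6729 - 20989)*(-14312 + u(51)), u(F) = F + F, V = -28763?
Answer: -23474704124340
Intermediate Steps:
u(F) = 2*F
O = 393872780 (O = (-6729 - 20989)*(-14312 + 2*51) = -27718*(-14312 + 102) = -27718*(-14210) = 393872780)
(V - 30844)*(-48160 + O) = (-28763 - 30844)*(-48160 + 393872780) = -59607*393824620 = -23474704124340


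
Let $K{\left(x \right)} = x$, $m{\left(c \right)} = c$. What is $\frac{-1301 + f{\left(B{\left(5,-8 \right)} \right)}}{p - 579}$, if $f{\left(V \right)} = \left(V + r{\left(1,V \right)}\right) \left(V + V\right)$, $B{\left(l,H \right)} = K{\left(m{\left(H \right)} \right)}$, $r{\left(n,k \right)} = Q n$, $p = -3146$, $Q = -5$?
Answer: $\frac{1093}{3725} \approx 0.29342$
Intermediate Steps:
$r{\left(n,k \right)} = - 5 n$
$B{\left(l,H \right)} = H$
$f{\left(V \right)} = 2 V \left(-5 + V\right)$ ($f{\left(V \right)} = \left(V - 5\right) \left(V + V\right) = \left(V - 5\right) 2 V = \left(-5 + V\right) 2 V = 2 V \left(-5 + V\right)$)
$\frac{-1301 + f{\left(B{\left(5,-8 \right)} \right)}}{p - 579} = \frac{-1301 + 2 \left(-8\right) \left(-5 - 8\right)}{-3146 - 579} = \frac{-1301 + 2 \left(-8\right) \left(-13\right)}{-3725} = \left(-1301 + 208\right) \left(- \frac{1}{3725}\right) = \left(-1093\right) \left(- \frac{1}{3725}\right) = \frac{1093}{3725}$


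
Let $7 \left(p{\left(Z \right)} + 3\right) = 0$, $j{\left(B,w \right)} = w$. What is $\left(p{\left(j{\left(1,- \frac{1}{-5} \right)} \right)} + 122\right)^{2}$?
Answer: $14161$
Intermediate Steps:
$p{\left(Z \right)} = -3$ ($p{\left(Z \right)} = -3 + \frac{1}{7} \cdot 0 = -3 + 0 = -3$)
$\left(p{\left(j{\left(1,- \frac{1}{-5} \right)} \right)} + 122\right)^{2} = \left(-3 + 122\right)^{2} = 119^{2} = 14161$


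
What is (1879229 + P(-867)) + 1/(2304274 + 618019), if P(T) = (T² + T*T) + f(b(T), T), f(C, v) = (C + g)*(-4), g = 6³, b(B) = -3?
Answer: 9882478964216/2922293 ≈ 3.3818e+6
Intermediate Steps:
g = 216
f(C, v) = -864 - 4*C (f(C, v) = (C + 216)*(-4) = (216 + C)*(-4) = -864 - 4*C)
P(T) = -852 + 2*T² (P(T) = (T² + T*T) + (-864 - 4*(-3)) = (T² + T²) + (-864 + 12) = 2*T² - 852 = -852 + 2*T²)
(1879229 + P(-867)) + 1/(2304274 + 618019) = (1879229 + (-852 + 2*(-867)²)) + 1/(2304274 + 618019) = (1879229 + (-852 + 2*751689)) + 1/2922293 = (1879229 + (-852 + 1503378)) + 1/2922293 = (1879229 + 1502526) + 1/2922293 = 3381755 + 1/2922293 = 9882478964216/2922293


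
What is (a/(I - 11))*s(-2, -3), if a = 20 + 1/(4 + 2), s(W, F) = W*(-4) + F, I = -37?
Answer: -605/288 ≈ -2.1007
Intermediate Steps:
s(W, F) = F - 4*W (s(W, F) = -4*W + F = F - 4*W)
a = 121/6 (a = 20 + 1/6 = 20 + ⅙ = 121/6 ≈ 20.167)
(a/(I - 11))*s(-2, -3) = (121/(6*(-37 - 11)))*(-3 - 4*(-2)) = ((121/6)/(-48))*(-3 + 8) = ((121/6)*(-1/48))*5 = -121/288*5 = -605/288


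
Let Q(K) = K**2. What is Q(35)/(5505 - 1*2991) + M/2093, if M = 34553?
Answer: 89430167/5261802 ≈ 16.996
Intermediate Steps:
Q(35)/(5505 - 1*2991) + M/2093 = 35**2/(5505 - 1*2991) + 34553/2093 = 1225/(5505 - 2991) + 34553*(1/2093) = 1225/2514 + 34553/2093 = 89430167/5261802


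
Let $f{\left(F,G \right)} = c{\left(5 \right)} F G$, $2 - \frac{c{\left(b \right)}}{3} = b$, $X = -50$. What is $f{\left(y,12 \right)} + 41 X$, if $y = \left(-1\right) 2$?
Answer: $-1834$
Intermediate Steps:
$c{\left(b \right)} = 6 - 3 b$
$y = -2$
$f{\left(F,G \right)} = - 9 F G$ ($f{\left(F,G \right)} = \left(6 - 15\right) F G = - 9 F G$)
$f{\left(y,12 \right)} + 41 X = \left(-9\right) \left(-2\right) 12 + 41 \left(-50\right) = 216 - 2050 = -1834$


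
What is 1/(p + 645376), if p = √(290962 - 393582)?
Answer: 161344/104127570999 - I*√25655/208255141998 ≈ 1.5495e-6 - 7.6911e-10*I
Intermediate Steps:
p = 2*I*√25655 (p = √(-102620) = 2*I*√25655 ≈ 320.34*I)
1/(p + 645376) = 1/(2*I*√25655 + 645376) = 1/(645376 + 2*I*√25655)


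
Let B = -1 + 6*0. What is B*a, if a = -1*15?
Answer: 15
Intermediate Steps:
B = -1 (B = -1 + 0 = -1)
a = -15
B*a = -1*(-15) = 15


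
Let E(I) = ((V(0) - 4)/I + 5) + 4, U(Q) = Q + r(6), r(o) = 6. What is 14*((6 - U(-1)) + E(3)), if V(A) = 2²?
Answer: 140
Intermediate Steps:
V(A) = 4
U(Q) = 6 + Q (U(Q) = Q + 6 = 6 + Q)
E(I) = 9 (E(I) = ((4 - 4)/I + 5) + 4 = (0/I + 5) + 4 = (0 + 5) + 4 = 5 + 4 = 9)
14*((6 - U(-1)) + E(3)) = 14*((6 - (6 - 1)) + 9) = 14*((6 - 1*5) + 9) = 14*((6 - 5) + 9) = 14*(1 + 9) = 14*10 = 140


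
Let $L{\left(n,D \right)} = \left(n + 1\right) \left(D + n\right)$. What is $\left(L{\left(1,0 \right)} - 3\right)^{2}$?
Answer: $1$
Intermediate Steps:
$L{\left(n,D \right)} = \left(1 + n\right) \left(D + n\right)$
$\left(L{\left(1,0 \right)} - 3\right)^{2} = \left(\left(0 + 1 + 1^{2} + 0 \cdot 1\right) - 3\right)^{2} = \left(\left(0 + 1 + 1 + 0\right) - 3\right)^{2} = \left(2 - 3\right)^{2} = \left(-1\right)^{2} = 1$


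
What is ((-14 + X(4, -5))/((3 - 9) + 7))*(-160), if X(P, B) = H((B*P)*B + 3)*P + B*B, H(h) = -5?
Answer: 1440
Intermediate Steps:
X(P, B) = B**2 - 5*P (X(P, B) = -5*P + B*B = -5*P + B**2 = B**2 - 5*P)
((-14 + X(4, -5))/((3 - 9) + 7))*(-160) = ((-14 + ((-5)**2 - 5*4))/((3 - 9) + 7))*(-160) = ((-14 + (25 - 20))/(-6 + 7))*(-160) = ((-14 + 5)/1)*(-160) = -9*1*(-160) = -9*(-160) = 1440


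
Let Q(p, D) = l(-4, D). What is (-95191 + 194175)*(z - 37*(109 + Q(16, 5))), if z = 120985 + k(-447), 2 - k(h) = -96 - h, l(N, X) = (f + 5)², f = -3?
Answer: 11527181720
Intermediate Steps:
l(N, X) = 4 (l(N, X) = (-3 + 5)² = 2² = 4)
Q(p, D) = 4
k(h) = 98 + h (k(h) = 2 - (-96 - h) = 2 + (96 + h) = 98 + h)
z = 120636 (z = 120985 + (98 - 447) = 120985 - 349 = 120636)
(-95191 + 194175)*(z - 37*(109 + Q(16, 5))) = (-95191 + 194175)*(120636 - 37*(109 + 4)) = 98984*(120636 - 37*113) = 98984*(120636 - 4181) = 98984*116455 = 11527181720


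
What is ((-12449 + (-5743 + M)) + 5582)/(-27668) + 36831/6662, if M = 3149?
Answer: 541034645/92162108 ≈ 5.8705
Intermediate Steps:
((-12449 + (-5743 + M)) + 5582)/(-27668) + 36831/6662 = ((-12449 + (-5743 + 3149)) + 5582)/(-27668) + 36831/6662 = ((-12449 - 2594) + 5582)*(-1/27668) + 36831*(1/6662) = (-15043 + 5582)*(-1/27668) + 36831/6662 = -9461*(-1/27668) + 36831/6662 = 9461/27668 + 36831/6662 = 541034645/92162108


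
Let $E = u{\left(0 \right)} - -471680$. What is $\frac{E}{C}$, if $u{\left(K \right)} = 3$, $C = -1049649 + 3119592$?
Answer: $\frac{471683}{2069943} \approx 0.22787$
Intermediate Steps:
$C = 2069943$
$E = 471683$ ($E = 3 - -471680 = 3 + 471680 = 471683$)
$\frac{E}{C} = \frac{471683}{2069943}$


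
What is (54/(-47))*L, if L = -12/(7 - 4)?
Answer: 216/47 ≈ 4.5957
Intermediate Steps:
L = -4 (L = -12/3 = -12*⅓ = -4)
(54/(-47))*L = (54/(-47))*(-4) = (54*(-1/47))*(-4) = -54/47*(-4) = 216/47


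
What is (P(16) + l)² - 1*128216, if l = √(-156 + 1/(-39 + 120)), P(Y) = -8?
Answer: -10392947/81 - 304*I*√35/9 ≈ -1.2831e+5 - 199.83*I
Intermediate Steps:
l = 19*I*√35/9 (l = √(-156 + 1/81) = √(-12635/81) = 19*I*√35/9 ≈ 12.49*I)
(P(16) + l)² - 1*128216 = (-8 + 19*I*√35/9)² - 1*128216 = (-8 + 19*I*√35/9)² - 128216 = -128216 + (-8 + 19*I*√35/9)²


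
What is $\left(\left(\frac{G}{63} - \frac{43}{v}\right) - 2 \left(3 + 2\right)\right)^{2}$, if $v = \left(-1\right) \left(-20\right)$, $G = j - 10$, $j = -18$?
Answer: $\frac{5139289}{32400} \approx 158.62$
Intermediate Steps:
$G = -28$ ($G = -18 - 10 = -28$)
$v = 20$
$\left(\left(\frac{G}{63} - \frac{43}{v}\right) - 2 \left(3 + 2\right)\right)^{2} = \left(\left(- \frac{28}{63} - \frac{43}{20}\right) - 2 \left(3 + 2\right)\right)^{2} = \left(\left(\left(-28\right) \frac{1}{63} - \frac{43}{20}\right) - 10\right)^{2} = \left(\left(- \frac{4}{9} - \frac{43}{20}\right) - 10\right)^{2} = \left(- \frac{467}{180} - 10\right)^{2} = \left(- \frac{2267}{180}\right)^{2} = \frac{5139289}{32400}$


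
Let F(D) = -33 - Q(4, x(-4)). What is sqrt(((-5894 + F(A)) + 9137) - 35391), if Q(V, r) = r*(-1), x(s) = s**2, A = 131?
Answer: I*sqrt(32165) ≈ 179.35*I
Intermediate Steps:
Q(V, r) = -r
F(D) = -17 (F(D) = -33 - (-1)*(-4)**2 = -33 - (-1)*16 = -33 - 1*(-16) = -33 + 16 = -17)
sqrt(((-5894 + F(A)) + 9137) - 35391) = sqrt(((-5894 - 17) + 9137) - 35391) = sqrt((-5911 + 9137) - 35391) = sqrt(3226 - 35391) = sqrt(-32165) = I*sqrt(32165)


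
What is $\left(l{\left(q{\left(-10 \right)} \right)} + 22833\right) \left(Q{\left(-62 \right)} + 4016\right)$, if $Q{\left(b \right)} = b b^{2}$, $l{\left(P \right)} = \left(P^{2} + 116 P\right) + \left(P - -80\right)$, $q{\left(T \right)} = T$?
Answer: $-5118077016$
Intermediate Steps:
$l{\left(P \right)} = 80 + P^{2} + 117 P$ ($l{\left(P \right)} = \left(P^{2} + 116 P\right) + \left(P + 80\right) = \left(P^{2} + 116 P\right) + \left(80 + P\right) = 80 + P^{2} + 117 P$)
$Q{\left(b \right)} = b^{3}$
$\left(l{\left(q{\left(-10 \right)} \right)} + 22833\right) \left(Q{\left(-62 \right)} + 4016\right) = \left(\left(80 + \left(-10\right)^{2} + 117 \left(-10\right)\right) + 22833\right) \left(\left(-62\right)^{3} + 4016\right) = \left(\left(80 + 100 - 1170\right) + 22833\right) \left(-238328 + 4016\right) = \left(-990 + 22833\right) \left(-234312\right) = 21843 \left(-234312\right) = -5118077016$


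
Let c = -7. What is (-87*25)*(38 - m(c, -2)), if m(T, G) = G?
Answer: -87000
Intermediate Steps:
(-87*25)*(38 - m(c, -2)) = (-87*25)*(38 - 1*(-2)) = -2175*(38 + 2) = -2175*40 = -87000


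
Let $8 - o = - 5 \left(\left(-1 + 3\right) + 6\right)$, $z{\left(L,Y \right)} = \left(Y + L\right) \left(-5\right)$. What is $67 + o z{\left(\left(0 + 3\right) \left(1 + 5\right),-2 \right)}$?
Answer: $-3773$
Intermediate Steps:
$z{\left(L,Y \right)} = - 5 L - 5 Y$ ($z{\left(L,Y \right)} = \left(L + Y\right) \left(-5\right) = - 5 L - 5 Y$)
$o = 48$ ($o = 8 - - 5 \left(\left(-1 + 3\right) + 6\right) = 8 - - 5 \left(2 + 6\right) = 8 - \left(-5\right) 8 = 8 - -40 = 8 + 40 = 48$)
$67 + o z{\left(\left(0 + 3\right) \left(1 + 5\right),-2 \right)} = 67 + 48 \left(- 5 \left(0 + 3\right) \left(1 + 5\right) - -10\right) = 67 + 48 \left(- 5 \cdot 3 \cdot 6 + 10\right) = 67 + 48 \left(\left(-5\right) 18 + 10\right) = 67 + 48 \left(-90 + 10\right) = 67 + 48 \left(-80\right) = 67 - 3840 = -3773$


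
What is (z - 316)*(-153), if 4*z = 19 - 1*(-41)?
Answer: 46053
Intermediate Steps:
z = 15 (z = (19 - 1*(-41))/4 = (19 + 41)/4 = (1/4)*60 = 15)
(z - 316)*(-153) = (15 - 316)*(-153) = -301*(-153) = 46053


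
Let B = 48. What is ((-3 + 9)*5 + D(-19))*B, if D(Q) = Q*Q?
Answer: 18768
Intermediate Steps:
D(Q) = Q**2
((-3 + 9)*5 + D(-19))*B = ((-3 + 9)*5 + (-19)**2)*48 = (6*5 + 361)*48 = (30 + 361)*48 = 391*48 = 18768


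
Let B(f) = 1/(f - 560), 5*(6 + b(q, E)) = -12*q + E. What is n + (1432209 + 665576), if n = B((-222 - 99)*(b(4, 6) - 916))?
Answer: 3126731760225/1490492 ≈ 2.0978e+6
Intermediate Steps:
b(q, E) = -6 - 12*q/5 + E/5 (b(q, E) = -6 + (-12*q + E)/5 = -6 + (E - 12*q)/5 = -6 + (-12*q/5 + E/5) = -6 - 12*q/5 + E/5)
B(f) = 1/(-560 + f)
n = 5/1490492 (n = 1/(-560 + (-222 - 99)*((-6 - 12/5*4 + (1/5)*6) - 916)) = 1/(-560 - 321*((-6 - 48/5 + 6/5) - 916)) = 1/(-560 - 321*(-72/5 - 916)) = 1/(-560 - 321*(-4652/5)) = 1/(-560 + 1493292/5) = 1/(1490492/5) = 5/1490492 ≈ 3.3546e-6)
n + (1432209 + 665576) = 5/1490492 + (1432209 + 665576) = 5/1490492 + 2097785 = 3126731760225/1490492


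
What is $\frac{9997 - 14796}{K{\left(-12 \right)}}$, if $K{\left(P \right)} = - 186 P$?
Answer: $- \frac{4799}{2232} \approx -2.1501$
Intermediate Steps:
$\frac{9997 - 14796}{K{\left(-12 \right)}} = \frac{9997 - 14796}{\left(-186\right) \left(-12\right)} = - \frac{4799}{2232}$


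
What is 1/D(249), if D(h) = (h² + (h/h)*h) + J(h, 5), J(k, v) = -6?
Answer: 1/62244 ≈ 1.6066e-5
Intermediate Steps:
D(h) = -6 + h + h² (D(h) = (h² + (h/h)*h) - 6 = (h² + 1*h) - 6 = (h² + h) - 6 = (h + h²) - 6 = -6 + h + h²)
1/D(249) = 1/(-6 + 249 + 249²) = 1/(-6 + 249 + 62001) = 1/62244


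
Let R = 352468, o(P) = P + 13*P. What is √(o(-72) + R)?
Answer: 2*√87865 ≈ 592.84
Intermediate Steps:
o(P) = 14*P
√(o(-72) + R) = √(14*(-72) + 352468) = √(-1008 + 352468) = √351460 = 2*√87865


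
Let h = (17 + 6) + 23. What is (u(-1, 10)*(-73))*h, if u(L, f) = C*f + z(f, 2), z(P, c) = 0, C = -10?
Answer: 335800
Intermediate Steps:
h = 46 (h = 23 + 23 = 46)
u(L, f) = -10*f (u(L, f) = -10*f + 0 = -10*f)
(u(-1, 10)*(-73))*h = (-10*10*(-73))*46 = -100*(-73)*46 = 7300*46 = 335800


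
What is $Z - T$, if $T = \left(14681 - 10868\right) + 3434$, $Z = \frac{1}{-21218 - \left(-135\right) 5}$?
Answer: $- \frac{148875122}{20543} \approx -7247.0$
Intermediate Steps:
$Z = - \frac{1}{20543}$ ($Z = \frac{1}{-21218 - -675} = \frac{1}{-21218 + 675} = \frac{1}{-20543} = - \frac{1}{20543} \approx -4.8678 \cdot 10^{-5}$)
$T = 7247$ ($T = 3813 + 3434 = 7247$)
$Z - T = - \frac{1}{20543} - 7247 = - \frac{148875122}{20543}$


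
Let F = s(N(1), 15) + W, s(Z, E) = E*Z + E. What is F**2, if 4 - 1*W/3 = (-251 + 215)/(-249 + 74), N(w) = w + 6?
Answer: 528632064/30625 ≈ 17261.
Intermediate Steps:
N(w) = 6 + w
s(Z, E) = E + E*Z
W = 1992/175 (W = 12 - 3*(-251 + 215)/(-249 + 74) = 12 - (-108)/(-175) = 12 - (-108)*(-1)/175 = 12 - 3*36/175 = 12 - 108/175 = 1992/175 ≈ 11.383)
F = 22992/175 (F = 15*(1 + (6 + 1)) + 1992/175 = 15*(1 + 7) + 1992/175 = 15*8 + 1992/175 = 120 + 1992/175 = 22992/175 ≈ 131.38)
F**2 = (22992/175)**2 = 528632064/30625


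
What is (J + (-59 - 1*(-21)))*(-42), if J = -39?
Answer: 3234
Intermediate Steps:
(J + (-59 - 1*(-21)))*(-42) = (-39 + (-59 - 1*(-21)))*(-42) = (-39 + (-59 + 21))*(-42) = (-39 - 38)*(-42) = -77*(-42) = 3234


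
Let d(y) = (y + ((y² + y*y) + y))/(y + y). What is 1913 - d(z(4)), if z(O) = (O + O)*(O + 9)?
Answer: 1808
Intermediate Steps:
z(O) = 2*O*(9 + O) (z(O) = (2*O)*(9 + O) = 2*O*(9 + O))
d(y) = (2*y + 2*y²)/(2*y) (d(y) = (y + ((y² + y²) + y))/((2*y)) = (y + (2*y² + y))*(1/(2*y)) = (y + (y + 2*y²))*(1/(2*y)) = (2*y + 2*y²)*(1/(2*y)) = (2*y + 2*y²)/(2*y))
1913 - d(z(4)) = 1913 - (1 + 2*4*(9 + 4)) = 1913 - (1 + 2*4*13) = 1913 - (1 + 104) = 1913 - 1*105 = 1913 - 105 = 1808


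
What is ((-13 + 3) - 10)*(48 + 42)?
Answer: -1800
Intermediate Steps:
((-13 + 3) - 10)*(48 + 42) = (-10 - 10)*90 = -20*90 = -1800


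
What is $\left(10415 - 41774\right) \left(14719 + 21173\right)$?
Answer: $-1125537228$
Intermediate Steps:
$\left(10415 - 41774\right) \left(14719 + 21173\right) = \left(-31359\right) 35892 = -1125537228$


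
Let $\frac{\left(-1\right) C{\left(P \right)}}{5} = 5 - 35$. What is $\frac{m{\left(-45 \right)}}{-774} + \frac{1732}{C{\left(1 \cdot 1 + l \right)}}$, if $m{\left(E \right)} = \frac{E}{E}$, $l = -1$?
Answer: $\frac{223403}{19350} \approx 11.545$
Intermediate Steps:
$C{\left(P \right)} = 150$ ($C{\left(P \right)} = - 5 \left(5 - 35\right) = \left(-5\right) \left(-30\right) = 150$)
$m{\left(E \right)} = 1$
$\frac{m{\left(-45 \right)}}{-774} + \frac{1732}{C{\left(1 \cdot 1 + l \right)}} = 1 \frac{1}{-774} + \frac{1732}{150} = 1 \left(- \frac{1}{774}\right) + 1732 \cdot \frac{1}{150} = - \frac{1}{774} + \frac{866}{75} = \frac{223403}{19350}$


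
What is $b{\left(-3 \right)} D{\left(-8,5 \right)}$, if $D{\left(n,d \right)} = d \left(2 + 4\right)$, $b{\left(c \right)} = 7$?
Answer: $210$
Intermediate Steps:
$D{\left(n,d \right)} = 6 d$ ($D{\left(n,d \right)} = d 6 = 6 d$)
$b{\left(-3 \right)} D{\left(-8,5 \right)} = 7 \cdot 6 \cdot 5 = 7 \cdot 30 = 210$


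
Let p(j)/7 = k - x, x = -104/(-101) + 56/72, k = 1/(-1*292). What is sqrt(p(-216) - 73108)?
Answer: I*sqrt(143097210682867)/44238 ≈ 270.41*I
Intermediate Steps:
k = -1/292 (k = 1/(-292) = -1/292 ≈ -0.0034247)
x = 1643/909 (x = -104*(-1/101) + 56*(1/72) = 104/101 + 7/9 = 1643/909 ≈ 1.8075)
p(j) = -3364655/265428 (p(j) = 7*(-1/292 - 1*1643/909) = 7*(-1/292 - 1643/909) = 7*(-480665/265428) = -3364655/265428)
sqrt(p(-216) - 73108) = sqrt(-3364655/265428 - 73108) = sqrt(-19408274879/265428) = I*sqrt(143097210682867)/44238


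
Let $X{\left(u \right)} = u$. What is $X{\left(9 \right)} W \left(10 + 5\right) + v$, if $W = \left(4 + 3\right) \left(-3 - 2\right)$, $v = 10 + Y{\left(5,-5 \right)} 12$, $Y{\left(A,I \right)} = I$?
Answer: $-4775$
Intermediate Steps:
$v = -50$ ($v = 10 - 60 = -50$)
$W = -35$ ($W = 7 \left(-5\right) = -35$)
$X{\left(9 \right)} W \left(10 + 5\right) + v = 9 \left(- 35 \left(10 + 5\right)\right) - 50 = 9 \left(\left(-35\right) 15\right) - 50 = 9 \left(-525\right) - 50 = -4725 - 50 = -4775$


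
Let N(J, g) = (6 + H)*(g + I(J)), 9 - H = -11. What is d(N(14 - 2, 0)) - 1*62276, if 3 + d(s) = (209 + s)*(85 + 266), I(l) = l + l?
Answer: 230104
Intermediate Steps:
H = 20 (H = 9 - 1*(-11) = 9 + 11 = 20)
I(l) = 2*l
N(J, g) = 26*g + 52*J (N(J, g) = (6 + 20)*(g + 2*J) = 26*(g + 2*J) = 26*g + 52*J)
d(s) = 73356 + 351*s (d(s) = -3 + (209 + s)*(85 + 266) = -3 + (209 + s)*351 = -3 + (73359 + 351*s) = 73356 + 351*s)
d(N(14 - 2, 0)) - 1*62276 = (73356 + 351*(26*0 + 52*(14 - 2))) - 1*62276 = (73356 + 351*(0 + 52*12)) - 62276 = (73356 + 351*(0 + 624)) - 62276 = (73356 + 351*624) - 62276 = (73356 + 219024) - 62276 = 292380 - 62276 = 230104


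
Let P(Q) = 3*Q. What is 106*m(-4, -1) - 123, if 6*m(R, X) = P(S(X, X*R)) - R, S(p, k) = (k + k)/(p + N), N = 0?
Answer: -1429/3 ≈ -476.33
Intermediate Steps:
S(p, k) = 2*k/p (S(p, k) = (k + k)/(p + 0) = (2*k)/p = 2*k/p)
m(R, X) = 5*R/6 (m(R, X) = (3*(2*(X*R)/X) - R)/6 = (3*(2*(R*X)/X) - R)/6 = (3*(2*R) - R)/6 = (6*R - R)/6 = (5*R)/6 = 5*R/6)
106*m(-4, -1) - 123 = 106*((⅚)*(-4)) - 123 = 106*(-10/3) - 123 = -1060/3 - 123 = -1429/3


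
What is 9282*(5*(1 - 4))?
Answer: -139230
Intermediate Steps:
9282*(5*(1 - 4)) = 9282*(5*(-3)) = 9282*(-15) = -139230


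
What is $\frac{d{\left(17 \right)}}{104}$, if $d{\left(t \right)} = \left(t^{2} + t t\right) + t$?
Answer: $\frac{595}{104} \approx 5.7212$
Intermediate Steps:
$d{\left(t \right)} = t + 2 t^{2}$ ($d{\left(t \right)} = \left(t^{2} + t^{2}\right) + t = 2 t^{2} + t = t + 2 t^{2}$)
$\frac{d{\left(17 \right)}}{104} = \frac{17 \left(1 + 2 \cdot 17\right)}{104} = 17 \left(1 + 34\right) \frac{1}{104} = 17 \cdot 35 \cdot \frac{1}{104} = 595 \cdot \frac{1}{104} = \frac{595}{104}$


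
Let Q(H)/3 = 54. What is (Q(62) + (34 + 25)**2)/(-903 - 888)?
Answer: -3643/1791 ≈ -2.0341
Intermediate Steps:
Q(H) = 162 (Q(H) = 3*54 = 162)
(Q(62) + (34 + 25)**2)/(-903 - 888) = (162 + (34 + 25)**2)/(-903 - 888) = (162 + 59**2)/(-1791) = (162 + 3481)*(-1/1791) = 3643*(-1/1791) = -3643/1791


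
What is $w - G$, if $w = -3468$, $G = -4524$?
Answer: $1056$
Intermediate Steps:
$w - G = -3468 - -4524 = -3468 + 4524 = 1056$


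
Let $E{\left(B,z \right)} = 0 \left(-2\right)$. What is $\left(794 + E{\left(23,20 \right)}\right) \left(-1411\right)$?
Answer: $-1120334$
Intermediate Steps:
$E{\left(B,z \right)} = 0$
$\left(794 + E{\left(23,20 \right)}\right) \left(-1411\right) = \left(794 + 0\right) \left(-1411\right) = 794 \left(-1411\right) = -1120334$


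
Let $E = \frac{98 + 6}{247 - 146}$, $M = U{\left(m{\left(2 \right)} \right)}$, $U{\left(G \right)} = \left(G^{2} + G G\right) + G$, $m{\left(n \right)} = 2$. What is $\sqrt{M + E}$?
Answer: $\frac{\sqrt{112514}}{101} \approx 3.3211$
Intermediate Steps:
$U{\left(G \right)} = G + 2 G^{2}$ ($U{\left(G \right)} = \left(G^{2} + G^{2}\right) + G = 2 G^{2} + G = G + 2 G^{2}$)
$M = 10$ ($M = 2 \left(1 + 2 \cdot 2\right) = 2 \left(1 + 4\right) = 2 \cdot 5 = 10$)
$E = \frac{104}{101} \approx 1.0297$
$\sqrt{M + E} = \sqrt{10 + \frac{104}{101}} = \sqrt{\frac{1114}{101}} = \frac{\sqrt{112514}}{101}$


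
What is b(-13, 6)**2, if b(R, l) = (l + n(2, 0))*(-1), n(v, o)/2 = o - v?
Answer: 4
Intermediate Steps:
n(v, o) = -2*v + 2*o (n(v, o) = 2*(o - v) = -2*v + 2*o)
b(R, l) = 4 - l (b(R, l) = (l + (-2*2 + 2*0))*(-1) = (l + (-4 + 0))*(-1) = (l - 4)*(-1) = (-4 + l)*(-1) = 4 - l)
b(-13, 6)**2 = (4 - 1*6)**2 = (4 - 6)**2 = (-2)**2 = 4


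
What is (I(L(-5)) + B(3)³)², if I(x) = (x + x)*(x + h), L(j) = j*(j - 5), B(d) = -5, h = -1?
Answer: 22800625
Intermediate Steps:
L(j) = j*(-5 + j)
I(x) = 2*x*(-1 + x) (I(x) = (x + x)*(x - 1) = (2*x)*(-1 + x) = 2*x*(-1 + x))
(I(L(-5)) + B(3)³)² = (2*(-5*(-5 - 5))*(-1 - 5*(-5 - 5)) + (-5)³)² = (2*(-5*(-10))*(-1 - 5*(-10)) - 125)² = (2*50*(-1 + 50) - 125)² = (2*50*49 - 125)² = (4900 - 125)² = 4775² = 22800625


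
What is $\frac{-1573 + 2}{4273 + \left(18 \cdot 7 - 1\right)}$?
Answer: $- \frac{1571}{4398} \approx -0.35721$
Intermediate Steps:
$\frac{-1573 + 2}{4273 + \left(18 \cdot 7 - 1\right)} = - \frac{1571}{4273 + \left(126 - 1\right)} = - \frac{1571}{4273 + 125} = - \frac{1571}{4398}$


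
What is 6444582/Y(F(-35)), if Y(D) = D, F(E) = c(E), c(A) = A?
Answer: -6444582/35 ≈ -1.8413e+5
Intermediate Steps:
F(E) = E
6444582/Y(F(-35)) = 6444582/(-35) = 6444582*(-1/35) = -6444582/35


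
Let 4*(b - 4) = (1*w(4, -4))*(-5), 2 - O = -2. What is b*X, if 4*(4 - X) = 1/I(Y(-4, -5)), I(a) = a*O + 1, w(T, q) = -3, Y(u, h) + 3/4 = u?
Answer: 8959/288 ≈ 31.108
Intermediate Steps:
O = 4 (O = 2 - 1*(-2) = 2 + 2 = 4)
Y(u, h) = -3/4 + u
b = 31/4 (b = 4 + ((1*(-3))*(-5))/4 = 4 + (-3*(-5))/4 = 4 + (1/4)*15 = 4 + 15/4 = 31/4 ≈ 7.7500)
I(a) = 1 + 4*a (I(a) = a*4 + 1 = 4*a + 1 = 1 + 4*a)
X = 289/72 (X = 4 - 1/(4*(1 + 4*(-3/4 - 4))) = 4 - 1/(4*(1 + 4*(-19/4))) = 4 - 1/(4*(1 - 19)) = 4 - 1/4/(-18) = 4 - 1/4*(-1/18) = 4 + 1/72 = 289/72 ≈ 4.0139)
b*X = (31/4)*(289/72) = 8959/288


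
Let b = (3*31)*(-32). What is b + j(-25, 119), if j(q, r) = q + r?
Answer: -2882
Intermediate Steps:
b = -2976 (b = 93*(-32) = -2976)
b + j(-25, 119) = -2976 + (-25 + 119) = -2976 + 94 = -2882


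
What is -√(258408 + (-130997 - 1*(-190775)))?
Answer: -3*√35354 ≈ -564.08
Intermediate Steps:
-√(258408 + (-130997 - 1*(-190775))) = -√(258408 + (-130997 + 190775)) = -√(258408 + 59778) = -√318186 = -3*√35354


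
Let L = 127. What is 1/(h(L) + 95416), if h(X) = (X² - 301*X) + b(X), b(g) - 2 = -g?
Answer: 1/73193 ≈ 1.3663e-5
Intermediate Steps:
b(g) = 2 - g
h(X) = 2 + X² - 302*X (h(X) = (X² - 301*X) + (2 - X) = 2 + X² - 302*X)
1/(h(L) + 95416) = 1/((2 + 127² - 302*127) + 95416) = 1/((2 + 16129 - 38354) + 95416) = 1/(-22223 + 95416) = 1/73193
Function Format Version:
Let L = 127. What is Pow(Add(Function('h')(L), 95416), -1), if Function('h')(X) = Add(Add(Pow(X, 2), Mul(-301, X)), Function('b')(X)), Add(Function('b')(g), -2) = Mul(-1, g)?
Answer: Rational(1, 73193) ≈ 1.3663e-5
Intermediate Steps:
Function('b')(g) = Add(2, Mul(-1, g))
Function('h')(X) = Add(2, Pow(X, 2), Mul(-302, X)) (Function('h')(X) = Add(Add(Pow(X, 2), Mul(-301, X)), Add(2, Mul(-1, X))) = Add(2, Pow(X, 2), Mul(-302, X)))
Pow(Add(Function('h')(L), 95416), -1) = Pow(Add(Add(2, Pow(127, 2), Mul(-302, 127)), 95416), -1) = Pow(Add(Add(2, 16129, -38354), 95416), -1) = Pow(Add(-22223, 95416), -1) = Pow(73193, -1) = Rational(1, 73193)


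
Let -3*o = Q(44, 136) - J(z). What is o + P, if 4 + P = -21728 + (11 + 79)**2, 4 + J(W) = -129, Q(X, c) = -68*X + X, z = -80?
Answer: -38081/3 ≈ -12694.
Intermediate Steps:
Q(X, c) = -67*X
J(W) = -133 (J(W) = -4 - 129 = -133)
P = -13632 (P = -4 + (-21728 + (11 + 79)**2) = -4 + (-21728 + 90**2) = -4 + (-21728 + 8100) = -4 - 13628 = -13632)
o = 2815/3 (o = -(-67*44 - 1*(-133))/3 = -(-2948 + 133)/3 = -1/3*(-2815) = 2815/3 ≈ 938.33)
o + P = 2815/3 - 13632 = -38081/3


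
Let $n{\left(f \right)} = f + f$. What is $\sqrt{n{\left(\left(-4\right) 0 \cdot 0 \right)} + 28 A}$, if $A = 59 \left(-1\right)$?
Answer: $2 i \sqrt{413} \approx 40.645 i$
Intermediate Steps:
$A = -59$
$n{\left(f \right)} = 2 f$
$\sqrt{n{\left(\left(-4\right) 0 \cdot 0 \right)} + 28 A} = \sqrt{2 \left(-4\right) 0 \cdot 0 + 28 \left(-59\right)} = \sqrt{2 \cdot 0 \cdot 0 - 1652} = \sqrt{2 \cdot 0 - 1652} = \sqrt{0 - 1652} = \sqrt{-1652} = 2 i \sqrt{413}$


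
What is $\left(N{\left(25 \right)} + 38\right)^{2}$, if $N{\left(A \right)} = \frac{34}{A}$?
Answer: $\frac{968256}{625} \approx 1549.2$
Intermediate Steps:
$\left(N{\left(25 \right)} + 38\right)^{2} = \left(\frac{34}{25} + 38\right)^{2} = \left(\frac{984}{25}\right)^{2} = \frac{968256}{625}$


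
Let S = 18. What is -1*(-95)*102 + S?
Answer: 9708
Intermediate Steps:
-1*(-95)*102 + S = -1*(-95)*102 + 18 = 95*102 + 18 = 9690 + 18 = 9708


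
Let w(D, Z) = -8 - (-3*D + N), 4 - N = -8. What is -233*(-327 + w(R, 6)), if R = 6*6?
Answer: 55687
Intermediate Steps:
R = 36
N = 12 (N = 4 - 1*(-8) = 4 + 8 = 12)
w(D, Z) = -20 + 3*D (w(D, Z) = -8 - (-3*D + 12) = -8 - (12 - 3*D) = -8 + (-12 + 3*D) = -20 + 3*D)
-233*(-327 + w(R, 6)) = -233*(-327 + (-20 + 3*36)) = -233*(-327 + (-20 + 108)) = -233*(-327 + 88) = -233*(-239) = 55687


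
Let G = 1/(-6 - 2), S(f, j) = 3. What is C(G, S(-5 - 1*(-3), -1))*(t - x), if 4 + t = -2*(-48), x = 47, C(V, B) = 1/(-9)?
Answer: -5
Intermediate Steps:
G = -1/8 (G = 1/(-8) = -1/8 ≈ -0.12500)
C(V, B) = -1/9
t = 92 (t = -4 - 2*(-48) = -4 + 96 = 92)
C(G, S(-5 - 1*(-3), -1))*(t - x) = -(92 - 1*47)/9 = -(92 - 47)/9 = -1/9*45 = -5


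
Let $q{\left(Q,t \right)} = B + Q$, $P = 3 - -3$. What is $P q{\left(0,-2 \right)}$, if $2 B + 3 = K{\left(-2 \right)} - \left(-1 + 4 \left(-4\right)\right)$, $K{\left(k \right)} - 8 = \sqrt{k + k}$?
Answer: $66 + 6 i \approx 66.0 + 6.0 i$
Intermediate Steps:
$K{\left(k \right)} = 8 + \sqrt{2} \sqrt{k}$ ($K{\left(k \right)} = 8 + \sqrt{k + k} = 8 + \sqrt{2 k} = 8 + \sqrt{2} \sqrt{k}$)
$B = 11 + i$ ($B = - \frac{3}{2} + \frac{\left(8 + \sqrt{2} \sqrt{-2}\right) - \left(-1 + 4 \left(-4\right)\right)}{2} = - \frac{3}{2} + \frac{\left(8 + \sqrt{2} i \sqrt{2}\right) - \left(-1 - 16\right)}{2} = - \frac{3}{2} + \frac{\left(8 + 2 i\right) - -17}{2} = - \frac{3}{2} + \frac{\left(8 + 2 i\right) + 17}{2} = - \frac{3}{2} + \frac{25 + 2 i}{2} = - \frac{3}{2} + \left(\frac{25}{2} + i\right) = 11 + i \approx 11.0 + 1.0 i$)
$P = 6$ ($P = 3 + 3 = 6$)
$q{\left(Q,t \right)} = 11 + i + Q$ ($q{\left(Q,t \right)} = \left(11 + i\right) + Q = 11 + i + Q$)
$P q{\left(0,-2 \right)} = 6 \left(11 + i + 0\right) = 6 \left(11 + i\right) = 66 + 6 i$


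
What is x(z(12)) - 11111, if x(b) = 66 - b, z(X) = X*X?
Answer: -11189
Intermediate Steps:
z(X) = X**2
x(z(12)) - 11111 = (66 - 1*12**2) - 11111 = (66 - 1*144) - 11111 = (66 - 144) - 11111 = -78 - 11111 = -11189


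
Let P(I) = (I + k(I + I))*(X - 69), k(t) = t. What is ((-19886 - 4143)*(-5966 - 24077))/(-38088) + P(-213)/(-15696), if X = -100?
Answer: -157432035085/8303184 ≈ -18960.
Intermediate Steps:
P(I) = -507*I (P(I) = (I + (I + I))*(-100 - 69) = (I + 2*I)*(-169) = (3*I)*(-169) = -507*I)
((-19886 - 4143)*(-5966 - 24077))/(-38088) + P(-213)/(-15696) = ((-19886 - 4143)*(-5966 - 24077))/(-38088) - 507*(-213)/(-15696) = -24029*(-30043)*(-1/38088) + 107991*(-1/15696) = 721903247*(-1/38088) - 11999/1744 = -721903247/38088 - 11999/1744 = -157432035085/8303184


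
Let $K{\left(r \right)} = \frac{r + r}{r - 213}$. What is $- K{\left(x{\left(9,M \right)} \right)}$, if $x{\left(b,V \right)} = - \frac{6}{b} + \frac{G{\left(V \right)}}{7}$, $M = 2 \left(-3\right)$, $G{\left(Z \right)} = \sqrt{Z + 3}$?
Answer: $- \frac{62845}{10066598} + \frac{13419 i \sqrt{3}}{10066598} \approx -0.0062429 + 0.0023089 i$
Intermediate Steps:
$G{\left(Z \right)} = \sqrt{3 + Z}$
$M = -6$
$x{\left(b,V \right)} = - \frac{6}{b} + \frac{\sqrt{3 + V}}{7}$
$K{\left(r \right)} = \frac{2 r}{-213 + r}$
$- K{\left(x{\left(9,M \right)} \right)} = - \frac{2 \left(- \frac{6}{9} + \frac{\sqrt{3 - 6}}{7}\right)}{-213 + \left(- \frac{6}{9} + \frac{\sqrt{3 - 6}}{7}\right)} = - \frac{2 \left(\left(-6\right) \frac{1}{9} + \frac{\sqrt{-3}}{7}\right)}{-213 + \left(\left(-6\right) \frac{1}{9} + \frac{\sqrt{-3}}{7}\right)} = - \frac{2 \left(- \frac{2}{3} + \frac{i \sqrt{3}}{7}\right)}{-213 - \left(\frac{2}{3} - \frac{i \sqrt{3}}{7}\right)} = - \frac{2 \left(- \frac{2}{3} + \frac{i \sqrt{3}}{7}\right)}{- \frac{641}{3} + \frac{i \sqrt{3}}{7}}$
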